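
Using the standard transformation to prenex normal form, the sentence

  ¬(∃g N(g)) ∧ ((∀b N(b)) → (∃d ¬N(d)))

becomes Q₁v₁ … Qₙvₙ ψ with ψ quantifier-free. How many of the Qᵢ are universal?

1

First replace A → B with ¬A ∨ B.
  ¬(∃g N(g)) ∧ (¬(∀b N(b)) ∨ (∃d ¬N(d)))
Push ¬ through the quantifiers and connectives to reach negation normal form:
  (∀g ¬N(g)) ∧ ((∃b ¬N(b)) ∨ (∃d ¬N(d)))
All bound variables are already distinct, so no renaming is needed.
Finally move all quantifiers to the prefix:
  ∀g ∃b ∃d (¬N(g) ∧ (¬N(b) ∨ ¬N(d)))
The prefix is ∀g ∃b ∃d: 1 universal, 2 existential.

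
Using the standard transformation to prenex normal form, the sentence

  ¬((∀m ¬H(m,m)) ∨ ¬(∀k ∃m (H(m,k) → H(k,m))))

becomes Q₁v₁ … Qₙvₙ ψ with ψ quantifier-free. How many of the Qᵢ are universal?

First replace A → B with ¬A ∨ B.
  ¬((∀m ¬H(m,m)) ∨ ¬(∀k ∃m (¬H(m,k) ∨ H(k,m))))
Push ¬ through the quantifiers and connectives to reach negation normal form:
  (∃m H(m,m)) ∧ (∀k ∃m (¬H(m,k) ∨ H(k,m)))
Give each quantifier a distinct variable: m↦q.
  (∃m H(m,m)) ∧ (∀k ∃q (¬H(q,k) ∨ H(k,q)))
Extract every quantifier outward, since the variables are now distinct and don't occur free across branches:
  ∃m ∀k ∃q (H(m,m) ∧ (¬H(q,k) ∨ H(k,q)))
The prefix is ∃m ∀k ∃q: 1 universal, 2 existential.

1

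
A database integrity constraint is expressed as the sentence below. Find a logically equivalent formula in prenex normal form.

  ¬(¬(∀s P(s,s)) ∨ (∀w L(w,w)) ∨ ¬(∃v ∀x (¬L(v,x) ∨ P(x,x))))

∀s ∃w ∃v ∀x (P(s,s) ∧ ¬L(w,w) ∧ (¬L(v,x) ∨ P(x,x)))

Drive negations inward (¬∀x A ≡ ∃x ¬A, ¬∃x A ≡ ∀x ¬A, De Morgan for ∧/∨):
  (∀s P(s,s)) ∧ (∃w ¬L(w,w)) ∧ (∃v ∀x (¬L(v,x) ∨ P(x,x)))
All bound variables are already distinct, so no renaming is needed.
Pull the quantifiers to the front (each side's bound variable is not free in the other side):
  ∀s ∃w ∃v ∀x (P(s,s) ∧ ¬L(w,w) ∧ (¬L(v,x) ∨ P(x,x)))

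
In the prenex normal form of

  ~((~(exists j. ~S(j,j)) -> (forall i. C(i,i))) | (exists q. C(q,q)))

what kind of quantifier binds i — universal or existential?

existential

Eliminate → and ↔ using ¬ and ∨.
  ~(~~(exists j. ~S(j,j)) | (forall i. C(i,i)) | (exists q. C(q,q)))
Drive negations inward (¬∀x A ≡ ∃x ¬A, ¬∃x A ≡ ∀x ¬A, De Morgan for ∧/∨):
  (forall j. S(j,j)) & (exists i. ~C(i,i)) & (forall q. ~C(q,q))
All bound variables are already distinct, so no renaming is needed.
Finally move all quantifiers to the prefix:
  forall j. exists i. forall q. (S(j,j) & ~C(i,i) & ~C(q,q))
The quantifier forall i sits under an odd number of negations (counting the antecedent side of each →), so it flips to exists i.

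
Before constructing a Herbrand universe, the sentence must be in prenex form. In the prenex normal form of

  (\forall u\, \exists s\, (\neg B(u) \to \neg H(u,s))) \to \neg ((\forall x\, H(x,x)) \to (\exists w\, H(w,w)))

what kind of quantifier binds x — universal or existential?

universal

First replace A → B with ¬A ∨ B.
  \neg (\forall u\, \exists s\, (\neg \neg B(u) \lor \neg H(u,s))) \lor \neg (\neg (\forall x\, H(x,x)) \lor (\exists w\, H(w,w)))
Push ¬ through the quantifiers and connectives to reach negation normal form:
  (\exists u\, \forall s\, (\neg B(u) \land H(u,s))) \lor (\forall x\, H(x,x)) \land (\forall w\, \neg H(w,w))
Pull the quantifiers to the front (each side's bound variable is not free in the other side):
  \exists u\, \forall s\, \forall x\, \forall w\, (\neg B(u) \land H(u,s) \lor H(x,x) \land \neg H(w,w))
The quantifier \forall x sits under an even number of negations (counting the antecedent side of each →), so it remains universal.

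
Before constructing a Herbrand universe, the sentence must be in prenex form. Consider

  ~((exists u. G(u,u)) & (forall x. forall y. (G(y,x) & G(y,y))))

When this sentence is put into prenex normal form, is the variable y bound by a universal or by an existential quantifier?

Drive negations inward (¬∀x A ≡ ∃x ¬A, ¬∃x A ≡ ∀x ¬A, De Morgan for ∧/∨):
  (forall u. ~G(u,u)) | (exists x. exists y. (~G(y,x) | ~G(y,y)))
Extract every quantifier outward, since the variables are now distinct and don't occur free across branches:
  forall u. exists x. exists y. (~G(u,u) | ~G(y,x) | ~G(y,y))
The quantifier forall y sits under an odd number of negations, so it flips to exists y.

existential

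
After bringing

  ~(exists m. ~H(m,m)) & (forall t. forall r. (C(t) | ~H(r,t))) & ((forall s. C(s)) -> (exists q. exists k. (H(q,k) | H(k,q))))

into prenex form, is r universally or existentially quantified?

Rewrite implications/biconditionals: A → B as ¬A ∨ B.
  ~(exists m. ~H(m,m)) & (forall t. forall r. (C(t) | ~H(r,t))) & (~(forall s. C(s)) | (exists q. exists k. (H(q,k) | H(k,q))))
Move each ¬ inward, flipping quantifiers it crosses:
  (forall m. H(m,m)) & (forall t. forall r. (C(t) | ~H(r,t))) & ((exists s. ~C(s)) | (exists q. exists k. (H(q,k) | H(k,q))))
All bound variables are already distinct, so no renaming is needed.
Extract every quantifier outward, since the variables are now distinct and don't occur free across branches:
  forall m. forall t. forall r. exists s. exists q. exists k. (H(m,m) & (C(t) | ~H(r,t)) & (~C(s) | H(q,k) | H(k,q)))
The quantifier forall r sits under an even number of negations (counting the antecedent side of each →), so it remains universal.

universal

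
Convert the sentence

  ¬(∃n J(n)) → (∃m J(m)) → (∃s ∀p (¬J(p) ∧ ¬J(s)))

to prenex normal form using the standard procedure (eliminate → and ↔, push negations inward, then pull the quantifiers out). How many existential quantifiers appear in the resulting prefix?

First replace A → B with ¬A ∨ B.
  ¬¬(∃n J(n)) ∨ ¬(∃m J(m)) ∨ (∃s ∀p (¬J(p) ∧ ¬J(s)))
Move each ¬ inward, flipping quantifiers it crosses:
  (∃n J(n)) ∨ (∀m ¬J(m)) ∨ (∃s ∀p (¬J(p) ∧ ¬J(s)))
All bound variables are already distinct, so no renaming is needed.
Pull the quantifiers to the front (each side's bound variable is not free in the other side):
  ∃n ∀m ∃s ∀p (J(n) ∨ ¬J(m) ∨ ¬J(p) ∧ ¬J(s))
The prefix is ∃n ∀m ∃s ∀p: 2 universal, 2 existential.

2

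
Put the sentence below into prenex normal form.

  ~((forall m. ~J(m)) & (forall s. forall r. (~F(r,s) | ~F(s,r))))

Drive negations inward (¬∀x A ≡ ∃x ¬A, ¬∃x A ≡ ∀x ¬A, De Morgan for ∧/∨):
  (exists m. J(m)) | (exists s. exists r. (F(r,s) & F(s,r)))
All bound variables are already distinct, so no renaming is needed.
Extract every quantifier outward, since the variables are now distinct and don't occur free across branches:
  exists m. exists s. exists r. (J(m) | F(r,s) & F(s,r))

exists m. exists s. exists r. (J(m) | F(r,s) & F(s,r))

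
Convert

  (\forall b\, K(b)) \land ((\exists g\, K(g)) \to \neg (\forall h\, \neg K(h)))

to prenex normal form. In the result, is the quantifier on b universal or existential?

universal

Eliminate → and ↔ using ¬ and ∨.
  (\forall b\, K(b)) \land (\neg (\exists g\, K(g)) \lor \neg (\forall h\, \neg K(h)))
Drive negations inward (¬∀x A ≡ ∃x ¬A, ¬∃x A ≡ ∀x ¬A, De Morgan for ∧/∨):
  (\forall b\, K(b)) \land ((\forall g\, \neg K(g)) \lor (\exists h\, K(h)))
All bound variables are already distinct, so no renaming is needed.
Extract every quantifier outward, since the variables are now distinct and don't occur free across branches:
  \forall b\, \forall g\, \exists h\, (K(b) \land (\neg K(g) \lor K(h)))
The quantifier \forall b sits under an even number of negations (counting the antecedent side of each →), so it remains universal.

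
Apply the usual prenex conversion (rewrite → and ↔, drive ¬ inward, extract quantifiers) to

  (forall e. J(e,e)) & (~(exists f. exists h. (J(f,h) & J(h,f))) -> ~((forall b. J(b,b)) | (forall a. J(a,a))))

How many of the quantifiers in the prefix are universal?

1

First replace A → B with ¬A ∨ B.
  (forall e. J(e,e)) & (~~(exists f. exists h. (J(f,h) & J(h,f))) | ~((forall b. J(b,b)) | (forall a. J(a,a))))
Move each ¬ inward, flipping quantifiers it crosses:
  (forall e. J(e,e)) & ((exists f. exists h. (J(f,h) & J(h,f))) | (exists b. ~J(b,b)) & (exists a. ~J(a,a)))
Pull the quantifiers to the front (each side's bound variable is not free in the other side):
  forall e. exists f. exists h. exists b. exists a. (J(e,e) & (J(f,h) & J(h,f) | ~J(b,b) & ~J(a,a)))
The prefix is forall e exists f exists h exists b exists a: 1 universal, 4 existential.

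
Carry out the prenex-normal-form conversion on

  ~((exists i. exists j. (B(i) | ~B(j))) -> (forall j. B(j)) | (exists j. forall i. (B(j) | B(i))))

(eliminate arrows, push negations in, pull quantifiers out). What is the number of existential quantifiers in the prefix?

Eliminate → and ↔ using ¬ and ∨.
  ~(~(exists i. exists j. (B(i) | ~B(j))) | (forall j. B(j)) | (exists j. forall i. (B(j) | B(i))))
Push ¬ through the quantifiers and connectives to reach negation normal form:
  (exists i. exists j. (B(i) | ~B(j))) & (exists j. ~B(j)) & (forall j. exists i. (~B(j) & ~B(i)))
Give each quantifier a distinct variable: j↦p, j↦x, i↦u1.
  (exists i. exists j. (B(i) | ~B(j))) & (exists p. ~B(p)) & (forall x. exists u1. (~B(x) & ~B(u1)))
Pull the quantifiers to the front (each side's bound variable is not free in the other side):
  exists i. exists j. exists p. forall x. exists u1. ((B(i) | ~B(j)) & ~B(p) & ~B(x) & ~B(u1))
The prefix is exists i exists j exists p forall x exists u1: 1 universal, 4 existential.

4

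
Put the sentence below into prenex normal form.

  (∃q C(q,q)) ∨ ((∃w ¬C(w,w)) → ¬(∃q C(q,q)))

Rewrite implications/biconditionals: A → B as ¬A ∨ B.
  (∃q C(q,q)) ∨ ¬(∃w ¬C(w,w)) ∨ ¬(∃q C(q,q))
Drive negations inward (¬∀x A ≡ ∃x ¬A, ¬∃x A ≡ ∀x ¬A, De Morgan for ∧/∨):
  (∃q C(q,q)) ∨ (∀w C(w,w)) ∨ (∀q ¬C(q,q))
Give each quantifier a distinct variable: q↦a.
  (∃q C(q,q)) ∨ (∀w C(w,w)) ∨ (∀a ¬C(a,a))
Finally move all quantifiers to the prefix:
  ∃q ∀w ∀a (C(q,q) ∨ C(w,w) ∨ ¬C(a,a))

∃q ∀w ∀a (C(q,q) ∨ C(w,w) ∨ ¬C(a,a))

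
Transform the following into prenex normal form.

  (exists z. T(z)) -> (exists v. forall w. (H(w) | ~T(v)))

forall z. exists v. forall w. (~T(z) | H(w) | ~T(v))

Eliminate → and ↔ using ¬ and ∨.
  ~(exists z. T(z)) | (exists v. forall w. (H(w) | ~T(v)))
Push ¬ through the quantifiers and connectives to reach negation normal form:
  (forall z. ~T(z)) | (exists v. forall w. (H(w) | ~T(v)))
Extract every quantifier outward, since the variables are now distinct and don't occur free across branches:
  forall z. exists v. forall w. (~T(z) | H(w) | ~T(v))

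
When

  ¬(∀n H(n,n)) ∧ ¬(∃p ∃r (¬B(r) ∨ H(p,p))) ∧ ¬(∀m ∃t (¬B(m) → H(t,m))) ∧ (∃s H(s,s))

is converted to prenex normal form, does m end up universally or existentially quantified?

Eliminate → and ↔ using ¬ and ∨.
  ¬(∀n H(n,n)) ∧ ¬(∃p ∃r (¬B(r) ∨ H(p,p))) ∧ ¬(∀m ∃t (¬¬B(m) ∨ H(t,m))) ∧ (∃s H(s,s))
Move each ¬ inward, flipping quantifiers it crosses:
  (∃n ¬H(n,n)) ∧ (∀p ∀r (B(r) ∧ ¬H(p,p))) ∧ (∃m ∀t (¬B(m) ∧ ¬H(t,m))) ∧ (∃s H(s,s))
Extract every quantifier outward, since the variables are now distinct and don't occur free across branches:
  ∃n ∀p ∀r ∃m ∀t ∃s (¬H(n,n) ∧ B(r) ∧ ¬H(p,p) ∧ ¬B(m) ∧ ¬H(t,m) ∧ H(s,s))
The quantifier ∀m sits under an odd number of negations (counting the antecedent side of each →), so it flips to ∃m.

existential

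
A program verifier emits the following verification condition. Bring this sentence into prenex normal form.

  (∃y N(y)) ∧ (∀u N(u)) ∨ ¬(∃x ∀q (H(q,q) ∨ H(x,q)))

∃y ∀u ∀x ∃q (N(y) ∧ N(u) ∨ ¬H(q,q) ∧ ¬H(x,q))

Move each ¬ inward, flipping quantifiers it crosses:
  (∃y N(y)) ∧ (∀u N(u)) ∨ (∀x ∃q (¬H(q,q) ∧ ¬H(x,q)))
Extract every quantifier outward, since the variables are now distinct and don't occur free across branches:
  ∃y ∀u ∀x ∃q (N(y) ∧ N(u) ∨ ¬H(q,q) ∧ ¬H(x,q))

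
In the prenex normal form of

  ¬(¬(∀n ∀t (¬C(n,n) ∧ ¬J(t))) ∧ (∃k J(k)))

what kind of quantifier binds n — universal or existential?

universal

Drive negations inward (¬∀x A ≡ ∃x ¬A, ¬∃x A ≡ ∀x ¬A, De Morgan for ∧/∨):
  (∀n ∀t (¬C(n,n) ∧ ¬J(t))) ∨ (∀k ¬J(k))
All bound variables are already distinct, so no renaming is needed.
Extract every quantifier outward, since the variables are now distinct and don't occur free across branches:
  ∀n ∀t ∀k (¬C(n,n) ∧ ¬J(t) ∨ ¬J(k))
The quantifier ∀n sits under an even number of negations, so it remains universal.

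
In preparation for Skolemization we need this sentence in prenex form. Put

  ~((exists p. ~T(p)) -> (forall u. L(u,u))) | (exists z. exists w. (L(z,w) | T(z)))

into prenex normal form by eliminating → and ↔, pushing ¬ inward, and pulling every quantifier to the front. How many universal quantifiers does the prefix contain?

First replace A → B with ¬A ∨ B.
  ~(~(exists p. ~T(p)) | (forall u. L(u,u))) | (exists z. exists w. (L(z,w) | T(z)))
Move each ¬ inward, flipping quantifiers it crosses:
  (exists p. ~T(p)) & (exists u. ~L(u,u)) | (exists z. exists w. (L(z,w) | T(z)))
Extract every quantifier outward, since the variables are now distinct and don't occur free across branches:
  exists p. exists u. exists z. exists w. (~T(p) & ~L(u,u) | L(z,w) | T(z))
The prefix is exists p exists u exists z exists w: 0 universal, 4 existential.

0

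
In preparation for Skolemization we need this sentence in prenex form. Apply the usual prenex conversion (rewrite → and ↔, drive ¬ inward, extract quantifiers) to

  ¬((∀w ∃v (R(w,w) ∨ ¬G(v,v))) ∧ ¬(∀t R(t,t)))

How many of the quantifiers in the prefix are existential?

1

Move each ¬ inward, flipping quantifiers it crosses:
  (∃w ∀v (¬R(w,w) ∧ G(v,v))) ∨ (∀t R(t,t))
All bound variables are already distinct, so no renaming is needed.
Pull the quantifiers to the front (each side's bound variable is not free in the other side):
  ∃w ∀v ∀t (¬R(w,w) ∧ G(v,v) ∨ R(t,t))
The prefix is ∃w ∀v ∀t: 2 universal, 1 existential.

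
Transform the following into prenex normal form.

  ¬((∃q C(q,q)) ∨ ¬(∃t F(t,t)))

Drive negations inward (¬∀x A ≡ ∃x ¬A, ¬∃x A ≡ ∀x ¬A, De Morgan for ∧/∨):
  (∀q ¬C(q,q)) ∧ (∃t F(t,t))
All bound variables are already distinct, so no renaming is needed.
Extract every quantifier outward, since the variables are now distinct and don't occur free across branches:
  ∀q ∃t (¬C(q,q) ∧ F(t,t))

∀q ∃t (¬C(q,q) ∧ F(t,t))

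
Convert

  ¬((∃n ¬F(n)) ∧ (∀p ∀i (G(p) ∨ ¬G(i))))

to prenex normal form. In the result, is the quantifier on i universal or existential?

Drive negations inward (¬∀x A ≡ ∃x ¬A, ¬∃x A ≡ ∀x ¬A, De Morgan for ∧/∨):
  (∀n F(n)) ∨ (∃p ∃i (¬G(p) ∧ G(i)))
All bound variables are already distinct, so no renaming is needed.
Extract every quantifier outward, since the variables are now distinct and don't occur free across branches:
  ∀n ∃p ∃i (F(n) ∨ ¬G(p) ∧ G(i))
The quantifier ∀i sits under an odd number of negations, so it flips to ∃i.

existential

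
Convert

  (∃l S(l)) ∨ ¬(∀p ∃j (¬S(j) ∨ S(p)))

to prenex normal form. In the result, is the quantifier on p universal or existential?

Push ¬ through the quantifiers and connectives to reach negation normal form:
  (∃l S(l)) ∨ (∃p ∀j (S(j) ∧ ¬S(p)))
All bound variables are already distinct, so no renaming is needed.
Finally move all quantifiers to the prefix:
  ∃l ∃p ∀j (S(l) ∨ S(j) ∧ ¬S(p))
The quantifier ∀p sits under an odd number of negations, so it flips to ∃p.

existential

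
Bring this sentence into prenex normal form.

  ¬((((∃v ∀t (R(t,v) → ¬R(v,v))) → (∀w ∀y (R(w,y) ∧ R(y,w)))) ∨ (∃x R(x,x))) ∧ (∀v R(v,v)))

∃v ∀t ∃w ∃y ∀x ∃p ((¬R(t,v) ∨ ¬R(v,v)) ∧ (¬R(w,y) ∨ ¬R(y,w)) ∧ ¬R(x,x) ∨ ¬R(p,p))

Rewrite implications/biconditionals: A → B as ¬A ∨ B.
  ¬((¬(∃v ∀t (¬R(t,v) ∨ ¬R(v,v))) ∨ (∀w ∀y (R(w,y) ∧ R(y,w))) ∨ (∃x R(x,x))) ∧ (∀v R(v,v)))
Drive negations inward (¬∀x A ≡ ∃x ¬A, ¬∃x A ≡ ∀x ¬A, De Morgan for ∧/∨):
  (∃v ∀t (¬R(t,v) ∨ ¬R(v,v))) ∧ (∃w ∃y (¬R(w,y) ∨ ¬R(y,w))) ∧ (∀x ¬R(x,x)) ∨ (∃v ¬R(v,v))
Rename bound variables to avoid capture: v↦p.
  (∃v ∀t (¬R(t,v) ∨ ¬R(v,v))) ∧ (∃w ∃y (¬R(w,y) ∨ ¬R(y,w))) ∧ (∀x ¬R(x,x)) ∨ (∃p ¬R(p,p))
Extract every quantifier outward, since the variables are now distinct and don't occur free across branches:
  ∃v ∀t ∃w ∃y ∀x ∃p ((¬R(t,v) ∨ ¬R(v,v)) ∧ (¬R(w,y) ∨ ¬R(y,w)) ∧ ¬R(x,x) ∨ ¬R(p,p))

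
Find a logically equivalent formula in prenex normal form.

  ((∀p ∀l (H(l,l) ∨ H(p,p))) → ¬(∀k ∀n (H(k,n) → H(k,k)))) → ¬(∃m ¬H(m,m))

Eliminate → and ↔ using ¬ and ∨.
  ¬(¬(∀p ∀l (H(l,l) ∨ H(p,p))) ∨ ¬(∀k ∀n (¬H(k,n) ∨ H(k,k)))) ∨ ¬(∃m ¬H(m,m))
Move each ¬ inward, flipping quantifiers it crosses:
  (∀p ∀l (H(l,l) ∨ H(p,p))) ∧ (∀k ∀n (¬H(k,n) ∨ H(k,k))) ∨ (∀m H(m,m))
All bound variables are already distinct, so no renaming is needed.
Extract every quantifier outward, since the variables are now distinct and don't occur free across branches:
  ∀p ∀l ∀k ∀n ∀m ((H(l,l) ∨ H(p,p)) ∧ (¬H(k,n) ∨ H(k,k)) ∨ H(m,m))

∀p ∀l ∀k ∀n ∀m ((H(l,l) ∨ H(p,p)) ∧ (¬H(k,n) ∨ H(k,k)) ∨ H(m,m))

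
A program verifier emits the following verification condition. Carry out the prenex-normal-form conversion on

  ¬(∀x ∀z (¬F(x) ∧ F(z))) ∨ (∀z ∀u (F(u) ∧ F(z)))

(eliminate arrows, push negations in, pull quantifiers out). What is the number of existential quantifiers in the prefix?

Move each ¬ inward, flipping quantifiers it crosses:
  (∃x ∃z (F(x) ∨ ¬F(z))) ∨ (∀z ∀u (F(u) ∧ F(z)))
Standardize variables apart so no two quantifiers bind the same name: z↦u1.
  (∃x ∃z (F(x) ∨ ¬F(z))) ∨ (∀u1 ∀u (F(u) ∧ F(u1)))
Extract every quantifier outward, since the variables are now distinct and don't occur free across branches:
  ∃x ∃z ∀u1 ∀u (F(x) ∨ ¬F(z) ∨ F(u) ∧ F(u1))
The prefix is ∃x ∃z ∀u1 ∀u: 2 universal, 2 existential.

2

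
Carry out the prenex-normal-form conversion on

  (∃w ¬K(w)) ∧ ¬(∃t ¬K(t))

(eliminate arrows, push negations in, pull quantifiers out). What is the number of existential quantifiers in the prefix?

1

Push ¬ through the quantifiers and connectives to reach negation normal form:
  (∃w ¬K(w)) ∧ (∀t K(t))
All bound variables are already distinct, so no renaming is needed.
Finally move all quantifiers to the prefix:
  ∃w ∀t (¬K(w) ∧ K(t))
The prefix is ∃w ∀t: 1 universal, 1 existential.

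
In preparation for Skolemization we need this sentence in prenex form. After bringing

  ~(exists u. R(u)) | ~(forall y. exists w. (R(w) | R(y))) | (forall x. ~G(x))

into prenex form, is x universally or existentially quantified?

universal

Move each ¬ inward, flipping quantifiers it crosses:
  (forall u. ~R(u)) | (exists y. forall w. (~R(w) & ~R(y))) | (forall x. ~G(x))
All bound variables are already distinct, so no renaming is needed.
Pull the quantifiers to the front (each side's bound variable is not free in the other side):
  forall u. exists y. forall w. forall x. (~R(u) | ~R(w) & ~R(y) | ~G(x))
The quantifier forall x sits under an even number of negations, so it remains universal.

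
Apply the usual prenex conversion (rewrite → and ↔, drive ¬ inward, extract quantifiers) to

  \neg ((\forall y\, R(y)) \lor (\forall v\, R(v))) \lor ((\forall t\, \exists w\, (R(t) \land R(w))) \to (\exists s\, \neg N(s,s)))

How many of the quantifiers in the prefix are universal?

Rewrite implications/biconditionals: A → B as ¬A ∨ B.
  \neg ((\forall y\, R(y)) \lor (\forall v\, R(v))) \lor \neg (\forall t\, \exists w\, (R(t) \land R(w))) \lor (\exists s\, \neg N(s,s))
Move each ¬ inward, flipping quantifiers it crosses:
  (\exists y\, \neg R(y)) \land (\exists v\, \neg R(v)) \lor (\exists t\, \forall w\, (\neg R(t) \lor \neg R(w))) \lor (\exists s\, \neg N(s,s))
All bound variables are already distinct, so no renaming is needed.
Pull the quantifiers to the front (each side's bound variable is not free in the other side):
  \exists y\, \exists v\, \exists t\, \forall w\, \exists s\, (\neg R(y) \land \neg R(v) \lor \neg R(t) \lor \neg R(w) \lor \neg N(s,s))
The prefix is \exists y \exists v \exists t \forall w \exists s: 1 universal, 4 existential.

1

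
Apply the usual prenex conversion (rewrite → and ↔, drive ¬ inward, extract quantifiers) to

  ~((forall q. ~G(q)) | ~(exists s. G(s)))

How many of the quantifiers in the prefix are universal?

Move each ¬ inward, flipping quantifiers it crosses:
  (exists q. G(q)) & (exists s. G(s))
Finally move all quantifiers to the prefix:
  exists q. exists s. (G(q) & G(s))
The prefix is exists q exists s: 0 universal, 2 existential.

0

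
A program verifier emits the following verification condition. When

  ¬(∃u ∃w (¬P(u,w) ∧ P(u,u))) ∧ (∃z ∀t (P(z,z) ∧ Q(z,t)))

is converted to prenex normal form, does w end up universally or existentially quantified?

Drive negations inward (¬∀x A ≡ ∃x ¬A, ¬∃x A ≡ ∀x ¬A, De Morgan for ∧/∨):
  (∀u ∀w (P(u,w) ∨ ¬P(u,u))) ∧ (∃z ∀t (P(z,z) ∧ Q(z,t)))
All bound variables are already distinct, so no renaming is needed.
Extract every quantifier outward, since the variables are now distinct and don't occur free across branches:
  ∀u ∀w ∃z ∀t ((P(u,w) ∨ ¬P(u,u)) ∧ P(z,z) ∧ Q(z,t))
The quantifier ∃w sits under an odd number of negations, so it flips to ∀w.

universal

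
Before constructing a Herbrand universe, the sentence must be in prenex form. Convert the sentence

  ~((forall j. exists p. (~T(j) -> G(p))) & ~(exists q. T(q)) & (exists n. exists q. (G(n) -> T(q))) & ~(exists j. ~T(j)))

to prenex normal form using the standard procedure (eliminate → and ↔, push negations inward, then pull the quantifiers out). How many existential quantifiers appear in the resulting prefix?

First replace A → B with ¬A ∨ B.
  ~((forall j. exists p. (~~T(j) | G(p))) & ~(exists q. T(q)) & (exists n. exists q. (~G(n) | T(q))) & ~(exists j. ~T(j)))
Push ¬ through the quantifiers and connectives to reach negation normal form:
  (exists j. forall p. (~T(j) & ~G(p))) | (exists q. T(q)) | (forall n. forall q. (G(n) & ~T(q))) | (exists j. ~T(j))
Rename bound variables to avoid capture: q↦w1, j↦x1.
  (exists j. forall p. (~T(j) & ~G(p))) | (exists q. T(q)) | (forall n. forall w1. (G(n) & ~T(w1))) | (exists x1. ~T(x1))
Finally move all quantifiers to the prefix:
  exists j. forall p. exists q. forall n. forall w1. exists x1. (~T(j) & ~G(p) | T(q) | G(n) & ~T(w1) | ~T(x1))
The prefix is exists j forall p exists q forall n forall w1 exists x1: 3 universal, 3 existential.

3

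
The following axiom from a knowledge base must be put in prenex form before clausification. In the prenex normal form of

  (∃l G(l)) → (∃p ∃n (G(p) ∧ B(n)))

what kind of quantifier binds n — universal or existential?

Rewrite implications/biconditionals: A → B as ¬A ∨ B.
  ¬(∃l G(l)) ∨ (∃p ∃n (G(p) ∧ B(n)))
Drive negations inward (¬∀x A ≡ ∃x ¬A, ¬∃x A ≡ ∀x ¬A, De Morgan for ∧/∨):
  (∀l ¬G(l)) ∨ (∃p ∃n (G(p) ∧ B(n)))
All bound variables are already distinct, so no renaming is needed.
Finally move all quantifiers to the prefix:
  ∀l ∃p ∃n (¬G(l) ∨ G(p) ∧ B(n))
The quantifier ∃n sits under an even number of negations (counting the antecedent side of each →), so it remains existential.

existential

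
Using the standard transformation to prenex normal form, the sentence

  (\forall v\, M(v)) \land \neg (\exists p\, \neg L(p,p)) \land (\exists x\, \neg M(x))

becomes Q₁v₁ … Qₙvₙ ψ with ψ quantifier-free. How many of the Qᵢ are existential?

1

Move each ¬ inward, flipping quantifiers it crosses:
  (\forall v\, M(v)) \land (\forall p\, L(p,p)) \land (\exists x\, \neg M(x))
All bound variables are already distinct, so no renaming is needed.
Extract every quantifier outward, since the variables are now distinct and don't occur free across branches:
  \forall v\, \forall p\, \exists x\, (M(v) \land L(p,p) \land \neg M(x))
The prefix is \forall v \forall p \exists x: 2 universal, 1 existential.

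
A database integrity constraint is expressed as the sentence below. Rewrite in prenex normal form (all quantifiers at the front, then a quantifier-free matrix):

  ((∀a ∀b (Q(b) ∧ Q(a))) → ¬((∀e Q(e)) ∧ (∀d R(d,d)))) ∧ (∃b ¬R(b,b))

∃a ∃b ∃e ∃d ∃y1 ((¬Q(b) ∨ ¬Q(a) ∨ ¬Q(e) ∨ ¬R(d,d)) ∧ ¬R(y1,y1))

Eliminate → and ↔ using ¬ and ∨.
  (¬(∀a ∀b (Q(b) ∧ Q(a))) ∨ ¬((∀e Q(e)) ∧ (∀d R(d,d)))) ∧ (∃b ¬R(b,b))
Push ¬ through the quantifiers and connectives to reach negation normal form:
  ((∃a ∃b (¬Q(b) ∨ ¬Q(a))) ∨ (∃e ¬Q(e)) ∨ (∃d ¬R(d,d))) ∧ (∃b ¬R(b,b))
Give each quantifier a distinct variable: b↦y1.
  ((∃a ∃b (¬Q(b) ∨ ¬Q(a))) ∨ (∃e ¬Q(e)) ∨ (∃d ¬R(d,d))) ∧ (∃y1 ¬R(y1,y1))
Finally move all quantifiers to the prefix:
  ∃a ∃b ∃e ∃d ∃y1 ((¬Q(b) ∨ ¬Q(a) ∨ ¬Q(e) ∨ ¬R(d,d)) ∧ ¬R(y1,y1))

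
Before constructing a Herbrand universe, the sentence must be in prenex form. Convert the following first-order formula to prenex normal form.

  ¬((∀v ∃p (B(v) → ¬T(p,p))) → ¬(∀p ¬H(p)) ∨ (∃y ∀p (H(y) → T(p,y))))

Eliminate → and ↔ using ¬ and ∨.
  ¬(¬(∀v ∃p (¬B(v) ∨ ¬T(p,p))) ∨ ¬(∀p ¬H(p)) ∨ (∃y ∀p (¬H(y) ∨ T(p,y))))
Move each ¬ inward, flipping quantifiers it crosses:
  (∀v ∃p (¬B(v) ∨ ¬T(p,p))) ∧ (∀p ¬H(p)) ∧ (∀y ∃p (H(y) ∧ ¬T(p,y)))
Give each quantifier a distinct variable: p↦w, p↦a.
  (∀v ∃p (¬B(v) ∨ ¬T(p,p))) ∧ (∀w ¬H(w)) ∧ (∀y ∃a (H(y) ∧ ¬T(a,y)))
Pull the quantifiers to the front (each side's bound variable is not free in the other side):
  ∀v ∃p ∀w ∀y ∃a ((¬B(v) ∨ ¬T(p,p)) ∧ ¬H(w) ∧ H(y) ∧ ¬T(a,y))

∀v ∃p ∀w ∀y ∃a ((¬B(v) ∨ ¬T(p,p)) ∧ ¬H(w) ∧ H(y) ∧ ¬T(a,y))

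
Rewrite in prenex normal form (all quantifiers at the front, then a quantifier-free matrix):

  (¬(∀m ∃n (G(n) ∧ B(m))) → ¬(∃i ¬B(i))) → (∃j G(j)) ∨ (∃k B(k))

Eliminate → and ↔ using ¬ and ∨.
  ¬(¬¬(∀m ∃n (G(n) ∧ B(m))) ∨ ¬(∃i ¬B(i))) ∨ (∃j G(j)) ∨ (∃k B(k))
Drive negations inward (¬∀x A ≡ ∃x ¬A, ¬∃x A ≡ ∀x ¬A, De Morgan for ∧/∨):
  (∃m ∀n (¬G(n) ∨ ¬B(m))) ∧ (∃i ¬B(i)) ∨ (∃j G(j)) ∨ (∃k B(k))
Extract every quantifier outward, since the variables are now distinct and don't occur free across branches:
  ∃m ∀n ∃i ∃j ∃k ((¬G(n) ∨ ¬B(m)) ∧ ¬B(i) ∨ G(j) ∨ B(k))

∃m ∀n ∃i ∃j ∃k ((¬G(n) ∨ ¬B(m)) ∧ ¬B(i) ∨ G(j) ∨ B(k))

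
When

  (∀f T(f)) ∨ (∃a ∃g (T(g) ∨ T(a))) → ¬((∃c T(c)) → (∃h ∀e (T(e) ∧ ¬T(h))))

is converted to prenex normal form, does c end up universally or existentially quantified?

Rewrite implications/biconditionals: A → B as ¬A ∨ B.
  ¬((∀f T(f)) ∨ (∃a ∃g (T(g) ∨ T(a)))) ∨ ¬(¬(∃c T(c)) ∨ (∃h ∀e (T(e) ∧ ¬T(h))))
Push ¬ through the quantifiers and connectives to reach negation normal form:
  (∃f ¬T(f)) ∧ (∀a ∀g (¬T(g) ∧ ¬T(a))) ∨ (∃c T(c)) ∧ (∀h ∃e (¬T(e) ∨ T(h)))
Extract every quantifier outward, since the variables are now distinct and don't occur free across branches:
  ∃f ∀a ∀g ∃c ∀h ∃e (¬T(f) ∧ ¬T(g) ∧ ¬T(a) ∨ T(c) ∧ (¬T(e) ∨ T(h)))
The quantifier ∃c sits under an even number of negations (counting the antecedent side of each →), so it remains existential.

existential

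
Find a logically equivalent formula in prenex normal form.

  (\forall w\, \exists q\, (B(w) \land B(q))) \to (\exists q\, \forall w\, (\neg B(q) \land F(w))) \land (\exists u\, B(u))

\exists w\, \forall q\, \exists z\, \forall w1\, \exists u\, (\neg B(w) \lor \neg B(q) \lor \neg B(z) \land F(w1) \land B(u))

Rewrite implications/biconditionals: A → B as ¬A ∨ B.
  \neg (\forall w\, \exists q\, (B(w) \land B(q))) \lor (\exists q\, \forall w\, (\neg B(q) \land F(w))) \land (\exists u\, B(u))
Move each ¬ inward, flipping quantifiers it crosses:
  (\exists w\, \forall q\, (\neg B(w) \lor \neg B(q))) \lor (\exists q\, \forall w\, (\neg B(q) \land F(w))) \land (\exists u\, B(u))
Rename bound variables to avoid capture: q↦z, w↦w1.
  (\exists w\, \forall q\, (\neg B(w) \lor \neg B(q))) \lor (\exists z\, \forall w1\, (\neg B(z) \land F(w1))) \land (\exists u\, B(u))
Pull the quantifiers to the front (each side's bound variable is not free in the other side):
  \exists w\, \forall q\, \exists z\, \forall w1\, \exists u\, (\neg B(w) \lor \neg B(q) \lor \neg B(z) \land F(w1) \land B(u))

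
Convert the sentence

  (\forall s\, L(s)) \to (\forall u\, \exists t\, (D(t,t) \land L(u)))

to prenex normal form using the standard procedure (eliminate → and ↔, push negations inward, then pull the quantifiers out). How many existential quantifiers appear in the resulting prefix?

Rewrite implications/biconditionals: A → B as ¬A ∨ B.
  \neg (\forall s\, L(s)) \lor (\forall u\, \exists t\, (D(t,t) \land L(u)))
Push ¬ through the quantifiers and connectives to reach negation normal form:
  (\exists s\, \neg L(s)) \lor (\forall u\, \exists t\, (D(t,t) \land L(u)))
Finally move all quantifiers to the prefix:
  \exists s\, \forall u\, \exists t\, (\neg L(s) \lor D(t,t) \land L(u))
The prefix is \exists s \forall u \exists t: 1 universal, 2 existential.

2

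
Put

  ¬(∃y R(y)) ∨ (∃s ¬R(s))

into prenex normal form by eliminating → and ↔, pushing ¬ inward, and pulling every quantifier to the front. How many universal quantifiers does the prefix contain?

1

Move each ¬ inward, flipping quantifiers it crosses:
  (∀y ¬R(y)) ∨ (∃s ¬R(s))
All bound variables are already distinct, so no renaming is needed.
Pull the quantifiers to the front (each side's bound variable is not free in the other side):
  ∀y ∃s (¬R(y) ∨ ¬R(s))
The prefix is ∀y ∃s: 1 universal, 1 existential.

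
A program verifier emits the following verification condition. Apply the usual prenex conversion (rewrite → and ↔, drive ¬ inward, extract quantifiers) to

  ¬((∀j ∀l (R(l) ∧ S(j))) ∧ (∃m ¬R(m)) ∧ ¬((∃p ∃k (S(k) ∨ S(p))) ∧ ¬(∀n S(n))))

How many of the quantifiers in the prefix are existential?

Drive negations inward (¬∀x A ≡ ∃x ¬A, ¬∃x A ≡ ∀x ¬A, De Morgan for ∧/∨):
  (∃j ∃l (¬R(l) ∨ ¬S(j))) ∨ (∀m R(m)) ∨ (∃p ∃k (S(k) ∨ S(p))) ∧ (∃n ¬S(n))
All bound variables are already distinct, so no renaming is needed.
Pull the quantifiers to the front (each side's bound variable is not free in the other side):
  ∃j ∃l ∀m ∃p ∃k ∃n (¬R(l) ∨ ¬S(j) ∨ R(m) ∨ (S(k) ∨ S(p)) ∧ ¬S(n))
The prefix is ∃j ∃l ∀m ∃p ∃k ∃n: 1 universal, 5 existential.

5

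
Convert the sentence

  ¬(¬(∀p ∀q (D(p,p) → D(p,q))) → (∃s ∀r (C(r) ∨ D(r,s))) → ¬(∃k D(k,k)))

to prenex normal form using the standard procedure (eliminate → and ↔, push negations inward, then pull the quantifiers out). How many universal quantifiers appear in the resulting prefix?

First replace A → B with ¬A ∨ B.
  ¬(¬¬(∀p ∀q (¬D(p,p) ∨ D(p,q))) ∨ ¬(∃s ∀r (C(r) ∨ D(r,s))) ∨ ¬(∃k D(k,k)))
Move each ¬ inward, flipping quantifiers it crosses:
  (∃p ∃q (D(p,p) ∧ ¬D(p,q))) ∧ (∃s ∀r (C(r) ∨ D(r,s))) ∧ (∃k D(k,k))
Extract every quantifier outward, since the variables are now distinct and don't occur free across branches:
  ∃p ∃q ∃s ∀r ∃k (D(p,p) ∧ ¬D(p,q) ∧ (C(r) ∨ D(r,s)) ∧ D(k,k))
The prefix is ∃p ∃q ∃s ∀r ∃k: 1 universal, 4 existential.

1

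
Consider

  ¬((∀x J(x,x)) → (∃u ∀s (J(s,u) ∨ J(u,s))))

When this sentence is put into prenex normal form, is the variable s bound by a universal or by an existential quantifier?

existential

Rewrite implications/biconditionals: A → B as ¬A ∨ B.
  ¬(¬(∀x J(x,x)) ∨ (∃u ∀s (J(s,u) ∨ J(u,s))))
Move each ¬ inward, flipping quantifiers it crosses:
  (∀x J(x,x)) ∧ (∀u ∃s (¬J(s,u) ∧ ¬J(u,s)))
Pull the quantifiers to the front (each side's bound variable is not free in the other side):
  ∀x ∀u ∃s (J(x,x) ∧ ¬J(s,u) ∧ ¬J(u,s))
The quantifier ∀s sits under an odd number of negations (counting the antecedent side of each →), so it flips to ∃s.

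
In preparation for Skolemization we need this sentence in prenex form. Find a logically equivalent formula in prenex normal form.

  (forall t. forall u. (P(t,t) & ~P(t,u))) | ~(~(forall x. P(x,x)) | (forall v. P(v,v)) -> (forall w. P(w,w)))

First replace A → B with ¬A ∨ B.
  (forall t. forall u. (P(t,t) & ~P(t,u))) | ~(~(~(forall x. P(x,x)) | (forall v. P(v,v))) | (forall w. P(w,w)))
Drive negations inward (¬∀x A ≡ ∃x ¬A, ¬∃x A ≡ ∀x ¬A, De Morgan for ∧/∨):
  (forall t. forall u. (P(t,t) & ~P(t,u))) | ((exists x. ~P(x,x)) | (forall v. P(v,v))) & (exists w. ~P(w,w))
All bound variables are already distinct, so no renaming is needed.
Pull the quantifiers to the front (each side's bound variable is not free in the other side):
  forall t. forall u. exists x. forall v. exists w. (P(t,t) & ~P(t,u) | (~P(x,x) | P(v,v)) & ~P(w,w))

forall t. forall u. exists x. forall v. exists w. (P(t,t) & ~P(t,u) | (~P(x,x) | P(v,v)) & ~P(w,w))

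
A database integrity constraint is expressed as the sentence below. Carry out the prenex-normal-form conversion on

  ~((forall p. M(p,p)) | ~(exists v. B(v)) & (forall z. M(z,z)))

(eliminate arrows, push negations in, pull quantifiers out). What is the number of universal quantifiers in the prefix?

Move each ¬ inward, flipping quantifiers it crosses:
  (exists p. ~M(p,p)) & ((exists v. B(v)) | (exists z. ~M(z,z)))
All bound variables are already distinct, so no renaming is needed.
Extract every quantifier outward, since the variables are now distinct and don't occur free across branches:
  exists p. exists v. exists z. (~M(p,p) & (B(v) | ~M(z,z)))
The prefix is exists p exists v exists z: 0 universal, 3 existential.

0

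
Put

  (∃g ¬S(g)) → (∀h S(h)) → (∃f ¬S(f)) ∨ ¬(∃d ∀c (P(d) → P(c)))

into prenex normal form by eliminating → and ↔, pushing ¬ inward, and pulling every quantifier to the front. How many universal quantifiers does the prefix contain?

Rewrite implications/biconditionals: A → B as ¬A ∨ B.
  ¬(∃g ¬S(g)) ∨ ¬(∀h S(h)) ∨ (∃f ¬S(f)) ∨ ¬(∃d ∀c (¬P(d) ∨ P(c)))
Drive negations inward (¬∀x A ≡ ∃x ¬A, ¬∃x A ≡ ∀x ¬A, De Morgan for ∧/∨):
  (∀g S(g)) ∨ (∃h ¬S(h)) ∨ (∃f ¬S(f)) ∨ (∀d ∃c (P(d) ∧ ¬P(c)))
Finally move all quantifiers to the prefix:
  ∀g ∃h ∃f ∀d ∃c (S(g) ∨ ¬S(h) ∨ ¬S(f) ∨ P(d) ∧ ¬P(c))
The prefix is ∀g ∃h ∃f ∀d ∃c: 2 universal, 3 existential.

2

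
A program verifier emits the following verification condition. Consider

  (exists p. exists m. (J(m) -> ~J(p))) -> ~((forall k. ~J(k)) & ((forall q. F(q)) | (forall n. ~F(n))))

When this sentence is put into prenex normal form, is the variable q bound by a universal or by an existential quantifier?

Rewrite implications/biconditionals: A → B as ¬A ∨ B.
  ~(exists p. exists m. (~J(m) | ~J(p))) | ~((forall k. ~J(k)) & ((forall q. F(q)) | (forall n. ~F(n))))
Drive negations inward (¬∀x A ≡ ∃x ¬A, ¬∃x A ≡ ∀x ¬A, De Morgan for ∧/∨):
  (forall p. forall m. (J(m) & J(p))) | (exists k. J(k)) | (exists q. ~F(q)) & (exists n. F(n))
All bound variables are already distinct, so no renaming is needed.
Pull the quantifiers to the front (each side's bound variable is not free in the other side):
  forall p. forall m. exists k. exists q. exists n. (J(m) & J(p) | J(k) | ~F(q) & F(n))
The quantifier forall q sits under an odd number of negations (counting the antecedent side of each →), so it flips to exists q.

existential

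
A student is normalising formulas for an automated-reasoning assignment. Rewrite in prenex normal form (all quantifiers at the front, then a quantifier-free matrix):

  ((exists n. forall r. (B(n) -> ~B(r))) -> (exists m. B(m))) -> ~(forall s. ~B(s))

Rewrite implications/biconditionals: A → B as ¬A ∨ B.
  ~(~(exists n. forall r. (~B(n) | ~B(r))) | (exists m. B(m))) | ~(forall s. ~B(s))
Move each ¬ inward, flipping quantifiers it crosses:
  (exists n. forall r. (~B(n) | ~B(r))) & (forall m. ~B(m)) | (exists s. B(s))
All bound variables are already distinct, so no renaming is needed.
Pull the quantifiers to the front (each side's bound variable is not free in the other side):
  exists n. forall r. forall m. exists s. ((~B(n) | ~B(r)) & ~B(m) | B(s))

exists n. forall r. forall m. exists s. ((~B(n) | ~B(r)) & ~B(m) | B(s))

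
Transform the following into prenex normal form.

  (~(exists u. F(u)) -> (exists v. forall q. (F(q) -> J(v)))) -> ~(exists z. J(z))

First replace A → B with ¬A ∨ B.
  ~(~~(exists u. F(u)) | (exists v. forall q. (~F(q) | J(v)))) | ~(exists z. J(z))
Push ¬ through the quantifiers and connectives to reach negation normal form:
  (forall u. ~F(u)) & (forall v. exists q. (F(q) & ~J(v))) | (forall z. ~J(z))
All bound variables are already distinct, so no renaming is needed.
Extract every quantifier outward, since the variables are now distinct and don't occur free across branches:
  forall u. forall v. exists q. forall z. (~F(u) & F(q) & ~J(v) | ~J(z))

forall u. forall v. exists q. forall z. (~F(u) & F(q) & ~J(v) | ~J(z))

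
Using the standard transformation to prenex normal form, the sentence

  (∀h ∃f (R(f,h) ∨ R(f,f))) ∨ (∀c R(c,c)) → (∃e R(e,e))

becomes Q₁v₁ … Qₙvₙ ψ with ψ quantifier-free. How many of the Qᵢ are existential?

Rewrite implications/biconditionals: A → B as ¬A ∨ B.
  ¬((∀h ∃f (R(f,h) ∨ R(f,f))) ∨ (∀c R(c,c))) ∨ (∃e R(e,e))
Move each ¬ inward, flipping quantifiers it crosses:
  (∃h ∀f (¬R(f,h) ∧ ¬R(f,f))) ∧ (∃c ¬R(c,c)) ∨ (∃e R(e,e))
All bound variables are already distinct, so no renaming is needed.
Extract every quantifier outward, since the variables are now distinct and don't occur free across branches:
  ∃h ∀f ∃c ∃e (¬R(f,h) ∧ ¬R(f,f) ∧ ¬R(c,c) ∨ R(e,e))
The prefix is ∃h ∀f ∃c ∃e: 1 universal, 3 existential.

3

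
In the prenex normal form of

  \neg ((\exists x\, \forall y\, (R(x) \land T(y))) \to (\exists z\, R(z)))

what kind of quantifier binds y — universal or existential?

universal

Rewrite implications/biconditionals: A → B as ¬A ∨ B.
  \neg (\neg (\exists x\, \forall y\, (R(x) \land T(y))) \lor (\exists z\, R(z)))
Push ¬ through the quantifiers and connectives to reach negation normal form:
  (\exists x\, \forall y\, (R(x) \land T(y))) \land (\forall z\, \neg R(z))
All bound variables are already distinct, so no renaming is needed.
Extract every quantifier outward, since the variables are now distinct and don't occur free across branches:
  \exists x\, \forall y\, \forall z\, (R(x) \land T(y) \land \neg R(z))
The quantifier \forall y sits under an even number of negations (counting the antecedent side of each →), so it remains universal.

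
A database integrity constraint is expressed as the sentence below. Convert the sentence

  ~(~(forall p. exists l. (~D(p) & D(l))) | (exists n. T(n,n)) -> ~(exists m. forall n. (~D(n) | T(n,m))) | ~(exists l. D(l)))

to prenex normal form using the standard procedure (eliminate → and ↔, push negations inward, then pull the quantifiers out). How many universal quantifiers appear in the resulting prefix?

2

Rewrite implications/biconditionals: A → B as ¬A ∨ B.
  ~(~(~(forall p. exists l. (~D(p) & D(l))) | (exists n. T(n,n))) | ~(exists m. forall n. (~D(n) | T(n,m))) | ~(exists l. D(l)))
Drive negations inward (¬∀x A ≡ ∃x ¬A, ¬∃x A ≡ ∀x ¬A, De Morgan for ∧/∨):
  ((exists p. forall l. (D(p) | ~D(l))) | (exists n. T(n,n))) & (exists m. forall n. (~D(n) | T(n,m))) & (exists l. D(l))
Standardize variables apart so no two quantifiers bind the same name: n↦s, l↦w.
  ((exists p. forall l. (D(p) | ~D(l))) | (exists n. T(n,n))) & (exists m. forall s. (~D(s) | T(s,m))) & (exists w. D(w))
Finally move all quantifiers to the prefix:
  exists p. forall l. exists n. exists m. forall s. exists w. ((D(p) | ~D(l) | T(n,n)) & (~D(s) | T(s,m)) & D(w))
The prefix is exists p forall l exists n exists m forall s exists w: 2 universal, 4 existential.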